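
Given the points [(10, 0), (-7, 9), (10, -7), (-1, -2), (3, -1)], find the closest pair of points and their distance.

Computing all pairwise distances among 5 points:

d((10, 0), (-7, 9)) = 19.2354
d((10, 0), (10, -7)) = 7.0
d((10, 0), (-1, -2)) = 11.1803
d((10, 0), (3, -1)) = 7.0711
d((-7, 9), (10, -7)) = 23.3452
d((-7, 9), (-1, -2)) = 12.53
d((-7, 9), (3, -1)) = 14.1421
d((10, -7), (-1, -2)) = 12.083
d((10, -7), (3, -1)) = 9.2195
d((-1, -2), (3, -1)) = 4.1231 <-- minimum

Closest pair: (-1, -2) and (3, -1) with distance 4.1231

The closest pair is (-1, -2) and (3, -1) with Euclidean distance 4.1231. For 5 points, brute-force pairwise comparison is shown above. For large n, the divide-and-conquer algorithm (sort by x, recurse on halves, check the dividing strip) achieves O(n log n).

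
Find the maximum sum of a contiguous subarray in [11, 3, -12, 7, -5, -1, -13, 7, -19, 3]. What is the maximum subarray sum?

Using Kadane's algorithm on [11, 3, -12, 7, -5, -1, -13, 7, -19, 3]:

Scanning through the array:
Position 1 (value 3): max_ending_here = 14, max_so_far = 14
Position 2 (value -12): max_ending_here = 2, max_so_far = 14
Position 3 (value 7): max_ending_here = 9, max_so_far = 14
Position 4 (value -5): max_ending_here = 4, max_so_far = 14
Position 5 (value -1): max_ending_here = 3, max_so_far = 14
Position 6 (value -13): max_ending_here = -10, max_so_far = 14
Position 7 (value 7): max_ending_here = 7, max_so_far = 14
Position 8 (value -19): max_ending_here = -12, max_so_far = 14
Position 9 (value 3): max_ending_here = 3, max_so_far = 14

Maximum subarray: [11, 3]
Maximum sum: 14

The maximum subarray is [11, 3] with sum 14. This subarray runs from index 0 to index 1.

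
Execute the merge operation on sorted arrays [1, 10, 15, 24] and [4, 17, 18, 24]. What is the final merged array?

Merging process:

Compare 1 vs 4: take 1 from left. Merged: [1]
Compare 10 vs 4: take 4 from right. Merged: [1, 4]
Compare 10 vs 17: take 10 from left. Merged: [1, 4, 10]
Compare 15 vs 17: take 15 from left. Merged: [1, 4, 10, 15]
Compare 24 vs 17: take 17 from right. Merged: [1, 4, 10, 15, 17]
Compare 24 vs 18: take 18 from right. Merged: [1, 4, 10, 15, 17, 18]
Compare 24 vs 24: take 24 from left. Merged: [1, 4, 10, 15, 17, 18, 24]
Append remaining from right: [24]. Merged: [1, 4, 10, 15, 17, 18, 24, 24]

Final merged array: [1, 4, 10, 15, 17, 18, 24, 24]
Total comparisons: 7

The merged array is [1, 4, 10, 15, 17, 18, 24, 24], requiring 7 comparisons. The merge step runs in O(n) time where n is the total number of elements.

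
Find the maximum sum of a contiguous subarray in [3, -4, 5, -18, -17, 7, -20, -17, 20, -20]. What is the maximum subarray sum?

Using Kadane's algorithm on [3, -4, 5, -18, -17, 7, -20, -17, 20, -20]:

Scanning through the array:
Position 1 (value -4): max_ending_here = -1, max_so_far = 3
Position 2 (value 5): max_ending_here = 5, max_so_far = 5
Position 3 (value -18): max_ending_here = -13, max_so_far = 5
Position 4 (value -17): max_ending_here = -17, max_so_far = 5
Position 5 (value 7): max_ending_here = 7, max_so_far = 7
Position 6 (value -20): max_ending_here = -13, max_so_far = 7
Position 7 (value -17): max_ending_here = -17, max_so_far = 7
Position 8 (value 20): max_ending_here = 20, max_so_far = 20
Position 9 (value -20): max_ending_here = 0, max_so_far = 20

Maximum subarray: [20]
Maximum sum: 20

The maximum subarray is [20] with sum 20. This subarray runs from index 8 to index 8.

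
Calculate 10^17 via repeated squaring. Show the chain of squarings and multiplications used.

Computing 10^17 by squaring (build up from 10^1; each line after the first costs one multiplication):

10^1 = 10
10^2 = (10^1)^2 = 10^2 = 100
10^4 = (10^2)^2 = 100^2 = 10000
10^8 = (10^4)^2 = 10000^2 = 100000000
10^16 = (10^8)^2 = 100000000^2 = 10000000000000000
10^17 = 10 * 10^16 = 10 * 10000000000000000 = 100000000000000000

Result: 100000000000000000
Multiplications needed: 5 (5 lines after 10^1)

10^17 = 100000000000000000. Using exponentiation by squaring, this requires 5 multiplications. The key idea: if the exponent is even, square the half-power; if odd, multiply by the base once.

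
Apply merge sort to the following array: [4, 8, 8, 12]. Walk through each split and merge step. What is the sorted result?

Merge sort trace:

Split: [4, 8, 8, 12] -> [4, 8] and [8, 12]
  Split: [4, 8] -> [4] and [8]
  Merge: [4] + [8] -> [4, 8]
  Split: [8, 12] -> [8] and [12]
  Merge: [8] + [12] -> [8, 12]
Merge: [4, 8] + [8, 12] -> [4, 8, 8, 12]

Final sorted array: [4, 8, 8, 12]

The merge sort proceeds by recursively splitting the array and merging sorted halves.
After all merges, the sorted array is [4, 8, 8, 12].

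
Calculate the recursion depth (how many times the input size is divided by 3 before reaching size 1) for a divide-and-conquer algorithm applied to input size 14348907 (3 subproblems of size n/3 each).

For divide and conquer with division factor 3:

Problem sizes at each level:
Level 0: 14348907
Level 1: 4782969
Level 2: 1594323
Level 3: 531441
Level 4: 177147
Level 5: 59049
Level 6: 19683
Level 7: 6561
Level 8: 2187
Level 9: 729
Level 10: 243
Level 11: 81
Level 12: 27
Level 13: 9
Level 14: 3
Level 15: 1

The root is level 0 and the size-1 base case is level 15 (the tree spans levels 0 through 15, i.e. 16 levels counting the root), so the depth is the number of divisions: log_3(14348907) = 15

The recursion tree depth is log_3(14348907) = 15. At each level, the problem size is divided by 3, so it takes 15 divisions to reduce to a base case of size 1. The algorithm makes 3 recursive calls at each level.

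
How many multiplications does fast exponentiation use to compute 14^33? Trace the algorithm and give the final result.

Computing 14^33 by squaring (build up from 14^1; each line after the first costs one multiplication):

14^1 = 14
14^2 = (14^1)^2 = 14^2 = 196
14^4 = (14^2)^2 = 196^2 = 38416
14^8 = (14^4)^2 = 38416^2 = 1475789056
14^16 = (14^8)^2 = 1475789056^2 = 2177953337809371136
14^32 = (14^16)^2 = 2177953337809371136^2 = 4743480741674980702700443299789930496
14^33 = 14 * 14^32 = 14 * 4743480741674980702700443299789930496 = 66408730383449729837806206197059026944

Result: 66408730383449729837806206197059026944
Multiplications needed: 6 (6 lines after 14^1)

14^33 = 66408730383449729837806206197059026944. Using exponentiation by squaring, this requires 6 multiplications. The key idea: if the exponent is even, square the half-power; if odd, multiply by the base once.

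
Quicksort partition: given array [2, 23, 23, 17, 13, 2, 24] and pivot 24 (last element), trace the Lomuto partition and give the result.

Lomuto partition with pivot = 24:

Initial array: [2, 23, 23, 17, 13, 2, 24]

arr[0]=2 <= 24: swap with position 0, array becomes [2, 23, 23, 17, 13, 2, 24]
arr[1]=23 <= 24: swap with position 1, array becomes [2, 23, 23, 17, 13, 2, 24]
arr[2]=23 <= 24: swap with position 2, array becomes [2, 23, 23, 17, 13, 2, 24]
arr[3]=17 <= 24: swap with position 3, array becomes [2, 23, 23, 17, 13, 2, 24]
arr[4]=13 <= 24: swap with position 4, array becomes [2, 23, 23, 17, 13, 2, 24]
arr[5]=2 <= 24: swap with position 5, array becomes [2, 23, 23, 17, 13, 2, 24]

Place pivot at position 6: [2, 23, 23, 17, 13, 2, 24]
Pivot position: 6

After partitioning with pivot 24, the array becomes [2, 23, 23, 17, 13, 2, 24]. The pivot is placed at index 6. All elements to the left of the pivot are <= 24, and all elements to the right are > 24.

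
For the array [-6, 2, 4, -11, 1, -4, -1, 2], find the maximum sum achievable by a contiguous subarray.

Using Kadane's algorithm on [-6, 2, 4, -11, 1, -4, -1, 2]:

Scanning through the array:
Position 1 (value 2): max_ending_here = 2, max_so_far = 2
Position 2 (value 4): max_ending_here = 6, max_so_far = 6
Position 3 (value -11): max_ending_here = -5, max_so_far = 6
Position 4 (value 1): max_ending_here = 1, max_so_far = 6
Position 5 (value -4): max_ending_here = -3, max_so_far = 6
Position 6 (value -1): max_ending_here = -1, max_so_far = 6
Position 7 (value 2): max_ending_here = 2, max_so_far = 6

Maximum subarray: [2, 4]
Maximum sum: 6

The maximum subarray is [2, 4] with sum 6. This subarray runs from index 1 to index 2.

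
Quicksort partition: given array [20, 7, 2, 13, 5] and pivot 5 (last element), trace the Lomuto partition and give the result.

Lomuto partition with pivot = 5:

Initial array: [20, 7, 2, 13, 5]

arr[0]=20 > 5: no swap
arr[1]=7 > 5: no swap
arr[2]=2 <= 5: swap with position 0, array becomes [2, 7, 20, 13, 5]
arr[3]=13 > 5: no swap

Place pivot at position 1: [2, 5, 20, 13, 7]
Pivot position: 1

After partitioning with pivot 5, the array becomes [2, 5, 20, 13, 7]. The pivot is placed at index 1. All elements to the left of the pivot are <= 5, and all elements to the right are > 5.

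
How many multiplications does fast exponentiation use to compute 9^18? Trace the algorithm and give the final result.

Computing 9^18 by squaring (build up from 9^1; each line after the first costs one multiplication):

9^1 = 9
9^2 = (9^1)^2 = 9^2 = 81
9^4 = (9^2)^2 = 81^2 = 6561
9^8 = (9^4)^2 = 6561^2 = 43046721
9^9 = 9 * 9^8 = 9 * 43046721 = 387420489
9^18 = (9^9)^2 = 387420489^2 = 150094635296999121

Result: 150094635296999121
Multiplications needed: 5 (5 lines after 9^1)

9^18 = 150094635296999121. Using exponentiation by squaring, this requires 5 multiplications. The key idea: if the exponent is even, square the half-power; if odd, multiply by the base once.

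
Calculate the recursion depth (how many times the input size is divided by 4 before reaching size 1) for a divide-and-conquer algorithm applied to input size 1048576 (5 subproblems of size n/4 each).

For divide and conquer with division factor 4:

Problem sizes at each level:
Level 0: 1048576
Level 1: 262144
Level 2: 65536
Level 3: 16384
Level 4: 4096
Level 5: 1024
Level 6: 256
Level 7: 64
Level 8: 16
Level 9: 4
Level 10: 1

The root is level 0 and the size-1 base case is level 10 (the tree spans levels 0 through 10, i.e. 11 levels counting the root), so the depth is the number of divisions: log_4(1048576) = 10

The recursion tree depth is log_4(1048576) = 10. At each level, the problem size is divided by 4, so it takes 10 divisions to reduce to a base case of size 1. The algorithm makes 5 recursive calls at each level.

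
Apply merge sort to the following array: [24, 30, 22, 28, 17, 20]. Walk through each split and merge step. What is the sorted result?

Merge sort trace:

Split: [24, 30, 22, 28, 17, 20] -> [24, 30, 22] and [28, 17, 20]
  Split: [24, 30, 22] -> [24] and [30, 22]
    Split: [30, 22] -> [30] and [22]
    Merge: [30] + [22] -> [22, 30]
  Merge: [24] + [22, 30] -> [22, 24, 30]
  Split: [28, 17, 20] -> [28] and [17, 20]
    Split: [17, 20] -> [17] and [20]
    Merge: [17] + [20] -> [17, 20]
  Merge: [28] + [17, 20] -> [17, 20, 28]
Merge: [22, 24, 30] + [17, 20, 28] -> [17, 20, 22, 24, 28, 30]

Final sorted array: [17, 20, 22, 24, 28, 30]

The merge sort proceeds by recursively splitting the array and merging sorted halves.
After all merges, the sorted array is [17, 20, 22, 24, 28, 30].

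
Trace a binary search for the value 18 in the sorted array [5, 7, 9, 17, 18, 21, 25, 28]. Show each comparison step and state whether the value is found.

Binary search for 18 in [5, 7, 9, 17, 18, 21, 25, 28]:

lo=0, hi=7, mid=3, arr[mid]=17 -> 17 < 18, search right half
lo=4, hi=7, mid=5, arr[mid]=21 -> 21 > 18, search left half
lo=4, hi=4, mid=4, arr[mid]=18 -> Found target at index 4!

Binary search finds 18 at index 4 after 3 comparisons. The search repeatedly halves the search space by comparing with the middle element.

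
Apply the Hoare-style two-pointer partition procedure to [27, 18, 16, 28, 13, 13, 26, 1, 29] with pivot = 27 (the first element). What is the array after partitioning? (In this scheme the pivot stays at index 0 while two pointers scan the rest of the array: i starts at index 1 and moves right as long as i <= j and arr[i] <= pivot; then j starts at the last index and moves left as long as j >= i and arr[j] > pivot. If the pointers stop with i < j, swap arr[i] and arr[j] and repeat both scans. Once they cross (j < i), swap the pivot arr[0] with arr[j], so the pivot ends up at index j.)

Hoare-style two-pointer partition with pivot = 27:

Initial array: [27, 18, 16, 28, 13, 13, 26, 1, 29]

Pointers start at i = 1, j = 8.
i stops at index 3 (arr[3]=28 > 27), j stops at index 7 (arr[7]=1 <= 27): swap arr[3] and arr[7], array becomes [27, 18, 16, 1, 13, 13, 26, 28, 29]
i ends at 7, j ends at 6: the pointers have crossed (j < i), so scanning stops.

Swap pivot arr[0] with arr[6] to place pivot at position 6: [26, 18, 16, 1, 13, 13, 27, 28, 29]
Pivot position: 6

After partitioning with pivot 27, the array becomes [26, 18, 16, 1, 13, 13, 27, 28, 29]. The pivot is placed at index 6. All elements to the left of the pivot are <= 27, and all elements to the right are > 27.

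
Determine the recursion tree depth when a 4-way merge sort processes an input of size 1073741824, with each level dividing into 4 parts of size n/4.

For divide and conquer with division factor 4:

Problem sizes at each level:
Level 0: 1073741824
Level 1: 268435456
Level 2: 67108864
Level 3: 16777216
Level 4: 4194304
Level 5: 1048576
Level 6: 262144
Level 7: 65536
Level 8: 16384
Level 9: 4096
Level 10: 1024
Level 11: 256
Level 12: 64
Level 13: 16
Level 14: 4
Level 15: 1

The root is level 0 and the size-1 base case is level 15 (the tree spans levels 0 through 15, i.e. 16 levels counting the root), so the depth is the number of divisions: log_4(1073741824) = 15

The recursion tree depth is log_4(1073741824) = 15. At each level, the problem size is divided by 4, so it takes 15 divisions to reduce to a base case of size 1. The algorithm makes 4 recursive calls at each level.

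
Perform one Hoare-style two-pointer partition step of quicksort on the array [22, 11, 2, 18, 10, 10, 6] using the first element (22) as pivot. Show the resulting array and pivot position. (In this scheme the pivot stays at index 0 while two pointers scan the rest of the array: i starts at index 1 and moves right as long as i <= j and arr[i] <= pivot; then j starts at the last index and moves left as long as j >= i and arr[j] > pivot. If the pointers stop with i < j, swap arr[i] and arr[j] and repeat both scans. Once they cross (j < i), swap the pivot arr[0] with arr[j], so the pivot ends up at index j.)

Hoare-style two-pointer partition with pivot = 22:

Initial array: [22, 11, 2, 18, 10, 10, 6]

Pointers start at i = 1, j = 6.
i ends at 7, j ends at 6: the pointers have crossed (j < i), so scanning stops.

Swap pivot arr[0] with arr[6] to place pivot at position 6: [6, 11, 2, 18, 10, 10, 22]
Pivot position: 6

After partitioning with pivot 22, the array becomes [6, 11, 2, 18, 10, 10, 22]. The pivot is placed at index 6. All elements to the left of the pivot are <= 22, and all elements to the right are > 22.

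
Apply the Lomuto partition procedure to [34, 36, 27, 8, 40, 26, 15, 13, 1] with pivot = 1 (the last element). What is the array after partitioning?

Lomuto partition with pivot = 1:

Initial array: [34, 36, 27, 8, 40, 26, 15, 13, 1]

arr[0]=34 > 1: no swap
arr[1]=36 > 1: no swap
arr[2]=27 > 1: no swap
arr[3]=8 > 1: no swap
arr[4]=40 > 1: no swap
arr[5]=26 > 1: no swap
arr[6]=15 > 1: no swap
arr[7]=13 > 1: no swap

Place pivot at position 0: [1, 36, 27, 8, 40, 26, 15, 13, 34]
Pivot position: 0

After partitioning with pivot 1, the array becomes [1, 36, 27, 8, 40, 26, 15, 13, 34]. The pivot is placed at index 0. All elements to the left of the pivot are <= 1, and all elements to the right are > 1.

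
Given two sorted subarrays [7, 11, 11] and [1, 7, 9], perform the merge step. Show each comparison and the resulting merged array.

Merging process:

Compare 7 vs 1: take 1 from right. Merged: [1]
Compare 7 vs 7: take 7 from left. Merged: [1, 7]
Compare 11 vs 7: take 7 from right. Merged: [1, 7, 7]
Compare 11 vs 9: take 9 from right. Merged: [1, 7, 7, 9]
Append remaining from left: [11, 11]. Merged: [1, 7, 7, 9, 11, 11]

Final merged array: [1, 7, 7, 9, 11, 11]
Total comparisons: 4

The merged array is [1, 7, 7, 9, 11, 11], requiring 4 comparisons. The merge step runs in O(n) time where n is the total number of elements.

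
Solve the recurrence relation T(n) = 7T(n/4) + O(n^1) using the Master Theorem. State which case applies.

Master Theorem for T(n) = 7T(n/4) + O(n^1):

a = 7, b = 4, c = 1
log_b(a) = log_4(7) = 1.4037

Case 1: c = 1 < log_4(7) = 1.4037
T(n) = O(n^(log_4 7))

For T(n) = 7T(n/4) + O(n^1): log_4(7) = 1.4037. This is Case 1 of the Master Theorem (c < log_b(a), work dominated by leaves), giving O(n^(log_4 7)).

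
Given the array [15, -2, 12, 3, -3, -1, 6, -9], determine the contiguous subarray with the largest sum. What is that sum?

Using Kadane's algorithm on [15, -2, 12, 3, -3, -1, 6, -9]:

Scanning through the array:
Position 1 (value -2): max_ending_here = 13, max_so_far = 15
Position 2 (value 12): max_ending_here = 25, max_so_far = 25
Position 3 (value 3): max_ending_here = 28, max_so_far = 28
Position 4 (value -3): max_ending_here = 25, max_so_far = 28
Position 5 (value -1): max_ending_here = 24, max_so_far = 28
Position 6 (value 6): max_ending_here = 30, max_so_far = 30
Position 7 (value -9): max_ending_here = 21, max_so_far = 30

Maximum subarray: [15, -2, 12, 3, -3, -1, 6]
Maximum sum: 30

The maximum subarray is [15, -2, 12, 3, -3, -1, 6] with sum 30. This subarray runs from index 0 to index 6.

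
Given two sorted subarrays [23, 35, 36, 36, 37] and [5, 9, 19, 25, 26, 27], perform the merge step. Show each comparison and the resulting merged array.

Merging process:

Compare 23 vs 5: take 5 from right. Merged: [5]
Compare 23 vs 9: take 9 from right. Merged: [5, 9]
Compare 23 vs 19: take 19 from right. Merged: [5, 9, 19]
Compare 23 vs 25: take 23 from left. Merged: [5, 9, 19, 23]
Compare 35 vs 25: take 25 from right. Merged: [5, 9, 19, 23, 25]
Compare 35 vs 26: take 26 from right. Merged: [5, 9, 19, 23, 25, 26]
Compare 35 vs 27: take 27 from right. Merged: [5, 9, 19, 23, 25, 26, 27]
Append remaining from left: [35, 36, 36, 37]. Merged: [5, 9, 19, 23, 25, 26, 27, 35, 36, 36, 37]

Final merged array: [5, 9, 19, 23, 25, 26, 27, 35, 36, 36, 37]
Total comparisons: 7

The merged array is [5, 9, 19, 23, 25, 26, 27, 35, 36, 36, 37], requiring 7 comparisons. The merge step runs in O(n) time where n is the total number of elements.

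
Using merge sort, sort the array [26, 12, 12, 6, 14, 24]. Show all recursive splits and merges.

Merge sort trace:

Split: [26, 12, 12, 6, 14, 24] -> [26, 12, 12] and [6, 14, 24]
  Split: [26, 12, 12] -> [26] and [12, 12]
    Split: [12, 12] -> [12] and [12]
    Merge: [12] + [12] -> [12, 12]
  Merge: [26] + [12, 12] -> [12, 12, 26]
  Split: [6, 14, 24] -> [6] and [14, 24]
    Split: [14, 24] -> [14] and [24]
    Merge: [14] + [24] -> [14, 24]
  Merge: [6] + [14, 24] -> [6, 14, 24]
Merge: [12, 12, 26] + [6, 14, 24] -> [6, 12, 12, 14, 24, 26]

Final sorted array: [6, 12, 12, 14, 24, 26]

The merge sort proceeds by recursively splitting the array and merging sorted halves.
After all merges, the sorted array is [6, 12, 12, 14, 24, 26].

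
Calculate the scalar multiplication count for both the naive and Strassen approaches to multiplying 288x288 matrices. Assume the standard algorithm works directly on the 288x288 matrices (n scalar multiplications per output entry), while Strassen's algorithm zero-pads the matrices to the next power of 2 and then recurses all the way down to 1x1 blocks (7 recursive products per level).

Matrix multiplication for 288x288 matrices:

Strassen's algorithm requires power-of-2 dimensions. Pad 288x288 to 512x512 (next power of 2).

Standard algorithm: 288^3 = 23887872 multiplications
Strassen's algorithm: 7^(log2(512)) = 7^9 = 40353607 multiplications
Difference: 23887872 - 40353607 = -16465735 (Strassen uses MORE here due to padding overhead — for small or just-over-power-of-2 n, padding can outweigh the per-level savings)

Standard: 23887872 multiplications (288^3). Strassen: 40353607 multiplications (7^9, after padding to 512x512). Strassen reduces 8 recursive multiplications to 7 at each level.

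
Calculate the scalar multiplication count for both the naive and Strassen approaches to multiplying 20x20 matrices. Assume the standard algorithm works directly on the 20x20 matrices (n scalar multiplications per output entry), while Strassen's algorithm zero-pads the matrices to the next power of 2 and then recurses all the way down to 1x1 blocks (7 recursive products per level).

Matrix multiplication for 20x20 matrices:

Strassen's algorithm requires power-of-2 dimensions. Pad 20x20 to 32x32 (next power of 2).

Standard algorithm: 20^3 = 8000 multiplications
Strassen's algorithm: 7^(log2(32)) = 7^5 = 16807 multiplications
Difference: 8000 - 16807 = -8807 (Strassen uses MORE here due to padding overhead — for small or just-over-power-of-2 n, padding can outweigh the per-level savings)

Standard: 8000 multiplications (20^3). Strassen: 16807 multiplications (7^5, after padding to 32x32). Strassen reduces 8 recursive multiplications to 7 at each level.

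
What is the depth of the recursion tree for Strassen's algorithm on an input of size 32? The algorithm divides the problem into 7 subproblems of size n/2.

For divide and conquer with division factor 2:

Problem sizes at each level:
Level 0: 32
Level 1: 16
Level 2: 8
Level 3: 4
Level 4: 2
Level 5: 1

The root is level 0 and the size-1 base case is level 5 (the tree spans levels 0 through 5, i.e. 6 levels counting the root), so the depth is the number of divisions: log_2(32) = 5

The recursion tree depth is log_2(32) = 5. At each level, the problem size is divided by 2, so it takes 5 divisions to reduce to a base case of size 1. The algorithm makes 7 recursive calls at each level.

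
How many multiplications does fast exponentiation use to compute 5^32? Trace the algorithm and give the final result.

Computing 5^32 by squaring (build up from 5^1; each line after the first costs one multiplication):

5^1 = 5
5^2 = (5^1)^2 = 5^2 = 25
5^4 = (5^2)^2 = 25^2 = 625
5^8 = (5^4)^2 = 625^2 = 390625
5^16 = (5^8)^2 = 390625^2 = 152587890625
5^32 = (5^16)^2 = 152587890625^2 = 23283064365386962890625

Result: 23283064365386962890625
Multiplications needed: 5 (5 lines after 5^1)

5^32 = 23283064365386962890625. Using exponentiation by squaring, this requires 5 multiplications. The key idea: if the exponent is even, square the half-power; if odd, multiply by the base once.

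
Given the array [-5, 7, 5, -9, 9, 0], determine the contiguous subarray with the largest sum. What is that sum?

Using Kadane's algorithm on [-5, 7, 5, -9, 9, 0]:

Scanning through the array:
Position 1 (value 7): max_ending_here = 7, max_so_far = 7
Position 2 (value 5): max_ending_here = 12, max_so_far = 12
Position 3 (value -9): max_ending_here = 3, max_so_far = 12
Position 4 (value 9): max_ending_here = 12, max_so_far = 12
Position 5 (value 0): max_ending_here = 12, max_so_far = 12

Maximum subarray: [7, 5]
Maximum sum: 12

The maximum subarray is [7, 5] with sum 12. This subarray runs from index 1 to index 2.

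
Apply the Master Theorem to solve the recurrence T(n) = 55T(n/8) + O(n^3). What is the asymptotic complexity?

Master Theorem for T(n) = 55T(n/8) + O(n^3):

a = 55, b = 8, c = 3
log_b(a) = log_8(55) = 1.9271

Case 3: c = 3 > log_8(55) = 1.9271
T(n) = O(n^3) = O(n^3)

For T(n) = 55T(n/8) + O(n^3): log_8(55) = 1.9271. This is Case 3 of the Master Theorem (c > log_b(a), work dominated by root), giving O(n^3).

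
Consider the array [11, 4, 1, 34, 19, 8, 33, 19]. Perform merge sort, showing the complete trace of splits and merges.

Merge sort trace:

Split: [11, 4, 1, 34, 19, 8, 33, 19] -> [11, 4, 1, 34] and [19, 8, 33, 19]
  Split: [11, 4, 1, 34] -> [11, 4] and [1, 34]
    Split: [11, 4] -> [11] and [4]
    Merge: [11] + [4] -> [4, 11]
    Split: [1, 34] -> [1] and [34]
    Merge: [1] + [34] -> [1, 34]
  Merge: [4, 11] + [1, 34] -> [1, 4, 11, 34]
  Split: [19, 8, 33, 19] -> [19, 8] and [33, 19]
    Split: [19, 8] -> [19] and [8]
    Merge: [19] + [8] -> [8, 19]
    Split: [33, 19] -> [33] and [19]
    Merge: [33] + [19] -> [19, 33]
  Merge: [8, 19] + [19, 33] -> [8, 19, 19, 33]
Merge: [1, 4, 11, 34] + [8, 19, 19, 33] -> [1, 4, 8, 11, 19, 19, 33, 34]

Final sorted array: [1, 4, 8, 11, 19, 19, 33, 34]

The merge sort proceeds by recursively splitting the array and merging sorted halves.
After all merges, the sorted array is [1, 4, 8, 11, 19, 19, 33, 34].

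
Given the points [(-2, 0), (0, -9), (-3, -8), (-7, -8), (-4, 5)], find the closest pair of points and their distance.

Computing all pairwise distances among 5 points:

d((-2, 0), (0, -9)) = 9.2195
d((-2, 0), (-3, -8)) = 8.0623
d((-2, 0), (-7, -8)) = 9.434
d((-2, 0), (-4, 5)) = 5.3852
d((0, -9), (-3, -8)) = 3.1623 <-- minimum
d((0, -9), (-7, -8)) = 7.0711
d((0, -9), (-4, 5)) = 14.5602
d((-3, -8), (-7, -8)) = 4.0
d((-3, -8), (-4, 5)) = 13.0384
d((-7, -8), (-4, 5)) = 13.3417

Closest pair: (0, -9) and (-3, -8) with distance 3.1623

The closest pair is (0, -9) and (-3, -8) with Euclidean distance 3.1623. For 5 points, brute-force pairwise comparison is shown above. For large n, the divide-and-conquer algorithm (sort by x, recurse on halves, check the dividing strip) achieves O(n log n).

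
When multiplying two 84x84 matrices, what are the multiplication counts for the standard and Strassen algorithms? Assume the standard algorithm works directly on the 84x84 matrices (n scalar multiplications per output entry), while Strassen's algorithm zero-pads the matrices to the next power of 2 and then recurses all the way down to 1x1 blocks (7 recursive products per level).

Matrix multiplication for 84x84 matrices:

Strassen's algorithm requires power-of-2 dimensions. Pad 84x84 to 128x128 (next power of 2).

Standard algorithm: 84^3 = 592704 multiplications
Strassen's algorithm: 7^(log2(128)) = 7^7 = 823543 multiplications
Difference: 592704 - 823543 = -230839 (Strassen uses MORE here due to padding overhead — for small or just-over-power-of-2 n, padding can outweigh the per-level savings)

Standard: 592704 multiplications (84^3). Strassen: 823543 multiplications (7^7, after padding to 128x128). Strassen reduces 8 recursive multiplications to 7 at each level.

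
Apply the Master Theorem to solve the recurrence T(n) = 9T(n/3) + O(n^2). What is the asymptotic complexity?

Master Theorem for T(n) = 9T(n/3) + O(n^2):

a = 9, b = 3, c = 2
log_b(a) = log_3(9) = 2.0000

Case 2: c = 2 = log_3(9) = 2.0000
T(n) = O(n^2 log n) = O(n^2 log n)

For T(n) = 9T(n/3) + O(n^2): log_3(9) = 2.0000. This is Case 2 of the Master Theorem (c = log_b(a), equal work at all levels), giving O(n^2 log n).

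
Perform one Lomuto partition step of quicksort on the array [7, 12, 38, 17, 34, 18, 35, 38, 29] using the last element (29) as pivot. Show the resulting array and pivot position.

Lomuto partition with pivot = 29:

Initial array: [7, 12, 38, 17, 34, 18, 35, 38, 29]

arr[0]=7 <= 29: swap with position 0, array becomes [7, 12, 38, 17, 34, 18, 35, 38, 29]
arr[1]=12 <= 29: swap with position 1, array becomes [7, 12, 38, 17, 34, 18, 35, 38, 29]
arr[2]=38 > 29: no swap
arr[3]=17 <= 29: swap with position 2, array becomes [7, 12, 17, 38, 34, 18, 35, 38, 29]
arr[4]=34 > 29: no swap
arr[5]=18 <= 29: swap with position 3, array becomes [7, 12, 17, 18, 34, 38, 35, 38, 29]
arr[6]=35 > 29: no swap
arr[7]=38 > 29: no swap

Place pivot at position 4: [7, 12, 17, 18, 29, 38, 35, 38, 34]
Pivot position: 4

After partitioning with pivot 29, the array becomes [7, 12, 17, 18, 29, 38, 35, 38, 34]. The pivot is placed at index 4. All elements to the left of the pivot are <= 29, and all elements to the right are > 29.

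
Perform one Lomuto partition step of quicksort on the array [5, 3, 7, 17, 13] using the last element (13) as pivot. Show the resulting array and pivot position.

Lomuto partition with pivot = 13:

Initial array: [5, 3, 7, 17, 13]

arr[0]=5 <= 13: swap with position 0, array becomes [5, 3, 7, 17, 13]
arr[1]=3 <= 13: swap with position 1, array becomes [5, 3, 7, 17, 13]
arr[2]=7 <= 13: swap with position 2, array becomes [5, 3, 7, 17, 13]
arr[3]=17 > 13: no swap

Place pivot at position 3: [5, 3, 7, 13, 17]
Pivot position: 3

After partitioning with pivot 13, the array becomes [5, 3, 7, 13, 17]. The pivot is placed at index 3. All elements to the left of the pivot are <= 13, and all elements to the right are > 13.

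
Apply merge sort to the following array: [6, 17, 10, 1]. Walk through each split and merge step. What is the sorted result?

Merge sort trace:

Split: [6, 17, 10, 1] -> [6, 17] and [10, 1]
  Split: [6, 17] -> [6] and [17]
  Merge: [6] + [17] -> [6, 17]
  Split: [10, 1] -> [10] and [1]
  Merge: [10] + [1] -> [1, 10]
Merge: [6, 17] + [1, 10] -> [1, 6, 10, 17]

Final sorted array: [1, 6, 10, 17]

The merge sort proceeds by recursively splitting the array and merging sorted halves.
After all merges, the sorted array is [1, 6, 10, 17].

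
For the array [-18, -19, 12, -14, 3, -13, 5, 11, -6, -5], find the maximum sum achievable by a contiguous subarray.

Using Kadane's algorithm on [-18, -19, 12, -14, 3, -13, 5, 11, -6, -5]:

Scanning through the array:
Position 1 (value -19): max_ending_here = -19, max_so_far = -18
Position 2 (value 12): max_ending_here = 12, max_so_far = 12
Position 3 (value -14): max_ending_here = -2, max_so_far = 12
Position 4 (value 3): max_ending_here = 3, max_so_far = 12
Position 5 (value -13): max_ending_here = -10, max_so_far = 12
Position 6 (value 5): max_ending_here = 5, max_so_far = 12
Position 7 (value 11): max_ending_here = 16, max_so_far = 16
Position 8 (value -6): max_ending_here = 10, max_so_far = 16
Position 9 (value -5): max_ending_here = 5, max_so_far = 16

Maximum subarray: [5, 11]
Maximum sum: 16

The maximum subarray is [5, 11] with sum 16. This subarray runs from index 6 to index 7.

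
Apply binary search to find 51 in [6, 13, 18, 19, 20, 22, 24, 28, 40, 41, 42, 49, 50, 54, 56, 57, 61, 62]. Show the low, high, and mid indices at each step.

Binary search for 51 in [6, 13, 18, 19, 20, 22, 24, 28, 40, 41, 42, 49, 50, 54, 56, 57, 61, 62]:

lo=0, hi=17, mid=8, arr[mid]=40 -> 40 < 51, search right half
lo=9, hi=17, mid=13, arr[mid]=54 -> 54 > 51, search left half
lo=9, hi=12, mid=10, arr[mid]=42 -> 42 < 51, search right half
lo=11, hi=12, mid=11, arr[mid]=49 -> 49 < 51, search right half
lo=12, hi=12, mid=12, arr[mid]=50 -> 50 < 51, search right half
lo=13 > hi=12, target 51 not found

Binary search determines that 51 is not in the array after 5 comparisons. The search space was exhausted without finding the target.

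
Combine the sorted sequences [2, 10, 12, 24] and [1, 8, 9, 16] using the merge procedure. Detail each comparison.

Merging process:

Compare 2 vs 1: take 1 from right. Merged: [1]
Compare 2 vs 8: take 2 from left. Merged: [1, 2]
Compare 10 vs 8: take 8 from right. Merged: [1, 2, 8]
Compare 10 vs 9: take 9 from right. Merged: [1, 2, 8, 9]
Compare 10 vs 16: take 10 from left. Merged: [1, 2, 8, 9, 10]
Compare 12 vs 16: take 12 from left. Merged: [1, 2, 8, 9, 10, 12]
Compare 24 vs 16: take 16 from right. Merged: [1, 2, 8, 9, 10, 12, 16]
Append remaining from left: [24]. Merged: [1, 2, 8, 9, 10, 12, 16, 24]

Final merged array: [1, 2, 8, 9, 10, 12, 16, 24]
Total comparisons: 7

The merged array is [1, 2, 8, 9, 10, 12, 16, 24], requiring 7 comparisons. The merge step runs in O(n) time where n is the total number of elements.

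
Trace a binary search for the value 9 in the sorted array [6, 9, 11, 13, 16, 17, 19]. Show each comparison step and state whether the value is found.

Binary search for 9 in [6, 9, 11, 13, 16, 17, 19]:

lo=0, hi=6, mid=3, arr[mid]=13 -> 13 > 9, search left half
lo=0, hi=2, mid=1, arr[mid]=9 -> Found target at index 1!

Binary search finds 9 at index 1 after 2 comparisons. The search repeatedly halves the search space by comparing with the middle element.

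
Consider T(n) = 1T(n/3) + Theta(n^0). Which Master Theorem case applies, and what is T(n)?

Master Theorem for T(n) = 1T(n/3) + O(n^0):

a = 1, b = 3, c = 0
log_b(a) = log_3(1) = 0.0000

Case 2: c = 0 = log_3(1) = 0.0000
T(n) = O(n^0 log n) = O(log n)

For T(n) = 1T(n/3) + O(n^0): log_3(1) = 0.0000. This is Case 2 of the Master Theorem (c = log_b(a), equal work at all levels), giving O(log n).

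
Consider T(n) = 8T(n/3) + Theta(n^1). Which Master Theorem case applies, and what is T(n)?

Master Theorem for T(n) = 8T(n/3) + O(n^1):

a = 8, b = 3, c = 1
log_b(a) = log_3(8) = 1.8928

Case 1: c = 1 < log_3(8) = 1.8928
T(n) = O(n^(log_3 8))

For T(n) = 8T(n/3) + O(n^1): log_3(8) = 1.8928. This is Case 1 of the Master Theorem (c < log_b(a), work dominated by leaves), giving O(n^(log_3 8)).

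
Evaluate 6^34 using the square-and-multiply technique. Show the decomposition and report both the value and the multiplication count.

Computing 6^34 by squaring (build up from 6^1; each line after the first costs one multiplication):

6^1 = 6
6^2 = (6^1)^2 = 6^2 = 36
6^4 = (6^2)^2 = 36^2 = 1296
6^8 = (6^4)^2 = 1296^2 = 1679616
6^16 = (6^8)^2 = 1679616^2 = 2821109907456
6^17 = 6 * 6^16 = 6 * 2821109907456 = 16926659444736
6^34 = (6^17)^2 = 16926659444736^2 = 286511799958070431838109696

Result: 286511799958070431838109696
Multiplications needed: 6 (6 lines after 6^1)

6^34 = 286511799958070431838109696. Using exponentiation by squaring, this requires 6 multiplications. The key idea: if the exponent is even, square the half-power; if odd, multiply by the base once.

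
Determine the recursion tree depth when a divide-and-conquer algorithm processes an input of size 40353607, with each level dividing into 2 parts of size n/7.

For divide and conquer with division factor 7:

Problem sizes at each level:
Level 0: 40353607
Level 1: 5764801
Level 2: 823543
Level 3: 117649
Level 4: 16807
Level 5: 2401
Level 6: 343
Level 7: 49
Level 8: 7
Level 9: 1

The root is level 0 and the size-1 base case is level 9 (the tree spans levels 0 through 9, i.e. 10 levels counting the root), so the depth is the number of divisions: log_7(40353607) = 9

The recursion tree depth is log_7(40353607) = 9. At each level, the problem size is divided by 7, so it takes 9 divisions to reduce to a base case of size 1. The algorithm makes 2 recursive calls at each level.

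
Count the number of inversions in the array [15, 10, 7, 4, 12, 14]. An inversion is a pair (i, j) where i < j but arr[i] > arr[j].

Finding inversions in [15, 10, 7, 4, 12, 14]:

(0, 1): arr[0]=15 > arr[1]=10
(0, 2): arr[0]=15 > arr[2]=7
(0, 3): arr[0]=15 > arr[3]=4
(0, 4): arr[0]=15 > arr[4]=12
(0, 5): arr[0]=15 > arr[5]=14
(1, 2): arr[1]=10 > arr[2]=7
(1, 3): arr[1]=10 > arr[3]=4
(2, 3): arr[2]=7 > arr[3]=4

Total inversions: 8

The array has 8 inversion(s): (0,1), (0,2), (0,3), (0,4), (0,5), (1,2), (1,3), (2,3). Each pair (i,j) satisfies i < j and arr[i] > arr[j].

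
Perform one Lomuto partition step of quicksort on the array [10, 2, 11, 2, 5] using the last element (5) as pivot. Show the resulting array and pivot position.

Lomuto partition with pivot = 5:

Initial array: [10, 2, 11, 2, 5]

arr[0]=10 > 5: no swap
arr[1]=2 <= 5: swap with position 0, array becomes [2, 10, 11, 2, 5]
arr[2]=11 > 5: no swap
arr[3]=2 <= 5: swap with position 1, array becomes [2, 2, 11, 10, 5]

Place pivot at position 2: [2, 2, 5, 10, 11]
Pivot position: 2

After partitioning with pivot 5, the array becomes [2, 2, 5, 10, 11]. The pivot is placed at index 2. All elements to the left of the pivot are <= 5, and all elements to the right are > 5.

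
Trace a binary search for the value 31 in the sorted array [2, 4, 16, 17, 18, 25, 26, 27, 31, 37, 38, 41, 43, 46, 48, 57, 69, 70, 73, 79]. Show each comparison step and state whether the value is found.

Binary search for 31 in [2, 4, 16, 17, 18, 25, 26, 27, 31, 37, 38, 41, 43, 46, 48, 57, 69, 70, 73, 79]:

lo=0, hi=19, mid=9, arr[mid]=37 -> 37 > 31, search left half
lo=0, hi=8, mid=4, arr[mid]=18 -> 18 < 31, search right half
lo=5, hi=8, mid=6, arr[mid]=26 -> 26 < 31, search right half
lo=7, hi=8, mid=7, arr[mid]=27 -> 27 < 31, search right half
lo=8, hi=8, mid=8, arr[mid]=31 -> Found target at index 8!

Binary search finds 31 at index 8 after 5 comparisons. The search repeatedly halves the search space by comparing with the middle element.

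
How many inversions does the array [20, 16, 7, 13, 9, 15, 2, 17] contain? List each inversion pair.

Finding inversions in [20, 16, 7, 13, 9, 15, 2, 17]:

(0, 1): arr[0]=20 > arr[1]=16
(0, 2): arr[0]=20 > arr[2]=7
(0, 3): arr[0]=20 > arr[3]=13
(0, 4): arr[0]=20 > arr[4]=9
(0, 5): arr[0]=20 > arr[5]=15
(0, 6): arr[0]=20 > arr[6]=2
(0, 7): arr[0]=20 > arr[7]=17
(1, 2): arr[1]=16 > arr[2]=7
(1, 3): arr[1]=16 > arr[3]=13
(1, 4): arr[1]=16 > arr[4]=9
(1, 5): arr[1]=16 > arr[5]=15
(1, 6): arr[1]=16 > arr[6]=2
(2, 6): arr[2]=7 > arr[6]=2
(3, 4): arr[3]=13 > arr[4]=9
(3, 6): arr[3]=13 > arr[6]=2
(4, 6): arr[4]=9 > arr[6]=2
(5, 6): arr[5]=15 > arr[6]=2

Total inversions: 17

The array has 17 inversion(s): (0,1), (0,2), (0,3), (0,4), (0,5), (0,6), (0,7), (1,2), (1,3), (1,4), (1,5), (1,6), (2,6), (3,4), (3,6), (4,6), (5,6). Each pair (i,j) satisfies i < j and arr[i] > arr[j].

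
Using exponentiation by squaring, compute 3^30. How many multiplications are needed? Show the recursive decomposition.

Computing 3^30 by squaring (build up from 3^1; each line after the first costs one multiplication):

3^1 = 3
3^2 = (3^1)^2 = 3^2 = 9
3^3 = 3 * 3^2 = 3 * 9 = 27
3^6 = (3^3)^2 = 27^2 = 729
3^7 = 3 * 3^6 = 3 * 729 = 2187
3^14 = (3^7)^2 = 2187^2 = 4782969
3^15 = 3 * 3^14 = 3 * 4782969 = 14348907
3^30 = (3^15)^2 = 14348907^2 = 205891132094649

Result: 205891132094649
Multiplications needed: 7 (7 lines after 3^1)

3^30 = 205891132094649. Using exponentiation by squaring, this requires 7 multiplications. The key idea: if the exponent is even, square the half-power; if odd, multiply by the base once.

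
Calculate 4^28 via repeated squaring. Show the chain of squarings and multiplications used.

Computing 4^28 by squaring (build up from 4^1; each line after the first costs one multiplication):

4^1 = 4
4^2 = (4^1)^2 = 4^2 = 16
4^3 = 4 * 4^2 = 4 * 16 = 64
4^6 = (4^3)^2 = 64^2 = 4096
4^7 = 4 * 4^6 = 4 * 4096 = 16384
4^14 = (4^7)^2 = 16384^2 = 268435456
4^28 = (4^14)^2 = 268435456^2 = 72057594037927936

Result: 72057594037927936
Multiplications needed: 6 (6 lines after 4^1)

4^28 = 72057594037927936. Using exponentiation by squaring, this requires 6 multiplications. The key idea: if the exponent is even, square the half-power; if odd, multiply by the base once.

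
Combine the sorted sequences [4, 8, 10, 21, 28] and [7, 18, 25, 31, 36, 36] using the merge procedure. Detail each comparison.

Merging process:

Compare 4 vs 7: take 4 from left. Merged: [4]
Compare 8 vs 7: take 7 from right. Merged: [4, 7]
Compare 8 vs 18: take 8 from left. Merged: [4, 7, 8]
Compare 10 vs 18: take 10 from left. Merged: [4, 7, 8, 10]
Compare 21 vs 18: take 18 from right. Merged: [4, 7, 8, 10, 18]
Compare 21 vs 25: take 21 from left. Merged: [4, 7, 8, 10, 18, 21]
Compare 28 vs 25: take 25 from right. Merged: [4, 7, 8, 10, 18, 21, 25]
Compare 28 vs 31: take 28 from left. Merged: [4, 7, 8, 10, 18, 21, 25, 28]
Append remaining from right: [31, 36, 36]. Merged: [4, 7, 8, 10, 18, 21, 25, 28, 31, 36, 36]

Final merged array: [4, 7, 8, 10, 18, 21, 25, 28, 31, 36, 36]
Total comparisons: 8

The merged array is [4, 7, 8, 10, 18, 21, 25, 28, 31, 36, 36], requiring 8 comparisons. The merge step runs in O(n) time where n is the total number of elements.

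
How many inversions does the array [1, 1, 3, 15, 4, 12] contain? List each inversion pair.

Finding inversions in [1, 1, 3, 15, 4, 12]:

(3, 4): arr[3]=15 > arr[4]=4
(3, 5): arr[3]=15 > arr[5]=12

Total inversions: 2

The array has 2 inversion(s): (3,4), (3,5). Each pair (i,j) satisfies i < j and arr[i] > arr[j].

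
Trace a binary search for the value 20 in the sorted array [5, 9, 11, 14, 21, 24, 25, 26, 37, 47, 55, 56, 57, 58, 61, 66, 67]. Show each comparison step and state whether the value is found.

Binary search for 20 in [5, 9, 11, 14, 21, 24, 25, 26, 37, 47, 55, 56, 57, 58, 61, 66, 67]:

lo=0, hi=16, mid=8, arr[mid]=37 -> 37 > 20, search left half
lo=0, hi=7, mid=3, arr[mid]=14 -> 14 < 20, search right half
lo=4, hi=7, mid=5, arr[mid]=24 -> 24 > 20, search left half
lo=4, hi=4, mid=4, arr[mid]=21 -> 21 > 20, search left half
lo=4 > hi=3, target 20 not found

Binary search determines that 20 is not in the array after 4 comparisons. The search space was exhausted without finding the target.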